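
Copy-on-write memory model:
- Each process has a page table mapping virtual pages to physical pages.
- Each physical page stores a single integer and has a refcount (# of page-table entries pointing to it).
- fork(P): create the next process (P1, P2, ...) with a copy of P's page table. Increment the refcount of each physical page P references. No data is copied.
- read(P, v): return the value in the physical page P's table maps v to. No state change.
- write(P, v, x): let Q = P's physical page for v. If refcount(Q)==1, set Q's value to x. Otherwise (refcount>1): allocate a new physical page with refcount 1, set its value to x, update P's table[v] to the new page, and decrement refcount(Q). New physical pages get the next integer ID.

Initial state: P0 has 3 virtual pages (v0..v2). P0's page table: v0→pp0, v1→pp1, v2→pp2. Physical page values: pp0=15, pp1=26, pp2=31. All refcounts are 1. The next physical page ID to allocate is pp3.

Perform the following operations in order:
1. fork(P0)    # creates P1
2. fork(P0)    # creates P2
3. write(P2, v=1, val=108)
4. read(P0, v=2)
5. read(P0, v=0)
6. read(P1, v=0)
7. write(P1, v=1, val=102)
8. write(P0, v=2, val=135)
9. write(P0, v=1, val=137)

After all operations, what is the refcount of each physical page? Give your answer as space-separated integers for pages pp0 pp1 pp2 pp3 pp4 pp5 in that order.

Op 1: fork(P0) -> P1. 3 ppages; refcounts: pp0:2 pp1:2 pp2:2
Op 2: fork(P0) -> P2. 3 ppages; refcounts: pp0:3 pp1:3 pp2:3
Op 3: write(P2, v1, 108). refcount(pp1)=3>1 -> COPY to pp3. 4 ppages; refcounts: pp0:3 pp1:2 pp2:3 pp3:1
Op 4: read(P0, v2) -> 31. No state change.
Op 5: read(P0, v0) -> 15. No state change.
Op 6: read(P1, v0) -> 15. No state change.
Op 7: write(P1, v1, 102). refcount(pp1)=2>1 -> COPY to pp4. 5 ppages; refcounts: pp0:3 pp1:1 pp2:3 pp3:1 pp4:1
Op 8: write(P0, v2, 135). refcount(pp2)=3>1 -> COPY to pp5. 6 ppages; refcounts: pp0:3 pp1:1 pp2:2 pp3:1 pp4:1 pp5:1
Op 9: write(P0, v1, 137). refcount(pp1)=1 -> write in place. 6 ppages; refcounts: pp0:3 pp1:1 pp2:2 pp3:1 pp4:1 pp5:1

Answer: 3 1 2 1 1 1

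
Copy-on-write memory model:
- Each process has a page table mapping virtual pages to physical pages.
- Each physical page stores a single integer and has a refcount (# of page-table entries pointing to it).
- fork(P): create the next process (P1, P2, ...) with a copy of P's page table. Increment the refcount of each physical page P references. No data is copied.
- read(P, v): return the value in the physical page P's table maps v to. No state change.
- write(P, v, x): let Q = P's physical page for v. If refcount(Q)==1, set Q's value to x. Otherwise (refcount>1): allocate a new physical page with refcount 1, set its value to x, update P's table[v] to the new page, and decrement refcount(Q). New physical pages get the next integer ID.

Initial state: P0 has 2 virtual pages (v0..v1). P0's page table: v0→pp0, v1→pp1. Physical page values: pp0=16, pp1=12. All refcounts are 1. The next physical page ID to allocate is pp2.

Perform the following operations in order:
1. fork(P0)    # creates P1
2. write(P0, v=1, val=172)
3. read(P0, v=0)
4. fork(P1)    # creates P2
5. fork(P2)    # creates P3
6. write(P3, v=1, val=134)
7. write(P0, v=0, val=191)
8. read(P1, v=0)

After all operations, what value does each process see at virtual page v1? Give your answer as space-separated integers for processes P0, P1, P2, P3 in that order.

Answer: 172 12 12 134

Derivation:
Op 1: fork(P0) -> P1. 2 ppages; refcounts: pp0:2 pp1:2
Op 2: write(P0, v1, 172). refcount(pp1)=2>1 -> COPY to pp2. 3 ppages; refcounts: pp0:2 pp1:1 pp2:1
Op 3: read(P0, v0) -> 16. No state change.
Op 4: fork(P1) -> P2. 3 ppages; refcounts: pp0:3 pp1:2 pp2:1
Op 5: fork(P2) -> P3. 3 ppages; refcounts: pp0:4 pp1:3 pp2:1
Op 6: write(P3, v1, 134). refcount(pp1)=3>1 -> COPY to pp3. 4 ppages; refcounts: pp0:4 pp1:2 pp2:1 pp3:1
Op 7: write(P0, v0, 191). refcount(pp0)=4>1 -> COPY to pp4. 5 ppages; refcounts: pp0:3 pp1:2 pp2:1 pp3:1 pp4:1
Op 8: read(P1, v0) -> 16. No state change.
P0: v1 -> pp2 = 172
P1: v1 -> pp1 = 12
P2: v1 -> pp1 = 12
P3: v1 -> pp3 = 134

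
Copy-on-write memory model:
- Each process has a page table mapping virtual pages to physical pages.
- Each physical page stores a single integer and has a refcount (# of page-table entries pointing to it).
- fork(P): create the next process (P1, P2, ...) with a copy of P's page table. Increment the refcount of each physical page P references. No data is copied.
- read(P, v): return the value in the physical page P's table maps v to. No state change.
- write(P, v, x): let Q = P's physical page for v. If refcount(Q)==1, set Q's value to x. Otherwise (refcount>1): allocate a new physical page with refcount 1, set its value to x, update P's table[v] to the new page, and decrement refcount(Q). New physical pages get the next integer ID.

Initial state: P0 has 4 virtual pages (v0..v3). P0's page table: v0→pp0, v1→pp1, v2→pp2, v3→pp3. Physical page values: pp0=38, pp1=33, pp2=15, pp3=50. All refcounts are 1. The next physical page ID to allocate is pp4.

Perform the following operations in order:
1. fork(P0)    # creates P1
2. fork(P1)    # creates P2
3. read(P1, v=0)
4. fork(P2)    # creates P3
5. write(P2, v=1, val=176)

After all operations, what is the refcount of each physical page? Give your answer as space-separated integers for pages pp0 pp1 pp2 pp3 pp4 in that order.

Answer: 4 3 4 4 1

Derivation:
Op 1: fork(P0) -> P1. 4 ppages; refcounts: pp0:2 pp1:2 pp2:2 pp3:2
Op 2: fork(P1) -> P2. 4 ppages; refcounts: pp0:3 pp1:3 pp2:3 pp3:3
Op 3: read(P1, v0) -> 38. No state change.
Op 4: fork(P2) -> P3. 4 ppages; refcounts: pp0:4 pp1:4 pp2:4 pp3:4
Op 5: write(P2, v1, 176). refcount(pp1)=4>1 -> COPY to pp4. 5 ppages; refcounts: pp0:4 pp1:3 pp2:4 pp3:4 pp4:1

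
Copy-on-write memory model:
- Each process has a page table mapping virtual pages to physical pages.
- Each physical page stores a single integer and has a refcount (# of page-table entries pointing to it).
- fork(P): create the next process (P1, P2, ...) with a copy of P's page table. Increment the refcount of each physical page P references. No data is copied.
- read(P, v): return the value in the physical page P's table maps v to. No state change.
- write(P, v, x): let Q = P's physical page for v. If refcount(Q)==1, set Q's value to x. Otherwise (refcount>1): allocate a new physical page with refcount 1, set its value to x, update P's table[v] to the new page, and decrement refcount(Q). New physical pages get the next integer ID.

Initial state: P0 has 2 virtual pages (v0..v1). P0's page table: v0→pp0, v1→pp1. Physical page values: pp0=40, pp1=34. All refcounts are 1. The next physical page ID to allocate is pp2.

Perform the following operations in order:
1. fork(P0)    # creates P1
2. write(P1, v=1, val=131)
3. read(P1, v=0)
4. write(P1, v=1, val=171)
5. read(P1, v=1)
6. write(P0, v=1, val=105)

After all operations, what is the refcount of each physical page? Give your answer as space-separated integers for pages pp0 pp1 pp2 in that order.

Answer: 2 1 1

Derivation:
Op 1: fork(P0) -> P1. 2 ppages; refcounts: pp0:2 pp1:2
Op 2: write(P1, v1, 131). refcount(pp1)=2>1 -> COPY to pp2. 3 ppages; refcounts: pp0:2 pp1:1 pp2:1
Op 3: read(P1, v0) -> 40. No state change.
Op 4: write(P1, v1, 171). refcount(pp2)=1 -> write in place. 3 ppages; refcounts: pp0:2 pp1:1 pp2:1
Op 5: read(P1, v1) -> 171. No state change.
Op 6: write(P0, v1, 105). refcount(pp1)=1 -> write in place. 3 ppages; refcounts: pp0:2 pp1:1 pp2:1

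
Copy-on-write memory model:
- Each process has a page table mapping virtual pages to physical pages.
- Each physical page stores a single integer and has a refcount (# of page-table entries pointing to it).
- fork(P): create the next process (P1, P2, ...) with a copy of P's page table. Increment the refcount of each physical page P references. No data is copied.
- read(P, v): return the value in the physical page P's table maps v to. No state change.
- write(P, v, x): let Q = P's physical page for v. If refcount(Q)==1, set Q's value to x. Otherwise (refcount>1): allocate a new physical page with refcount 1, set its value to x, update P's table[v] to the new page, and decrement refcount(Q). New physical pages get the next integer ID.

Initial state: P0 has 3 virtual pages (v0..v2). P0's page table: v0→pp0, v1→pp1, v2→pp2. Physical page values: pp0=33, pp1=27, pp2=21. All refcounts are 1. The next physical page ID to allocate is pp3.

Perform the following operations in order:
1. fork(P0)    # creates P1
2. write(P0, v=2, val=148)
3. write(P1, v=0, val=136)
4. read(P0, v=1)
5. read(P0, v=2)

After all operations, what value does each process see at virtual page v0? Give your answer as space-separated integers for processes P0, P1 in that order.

Op 1: fork(P0) -> P1. 3 ppages; refcounts: pp0:2 pp1:2 pp2:2
Op 2: write(P0, v2, 148). refcount(pp2)=2>1 -> COPY to pp3. 4 ppages; refcounts: pp0:2 pp1:2 pp2:1 pp3:1
Op 3: write(P1, v0, 136). refcount(pp0)=2>1 -> COPY to pp4. 5 ppages; refcounts: pp0:1 pp1:2 pp2:1 pp3:1 pp4:1
Op 4: read(P0, v1) -> 27. No state change.
Op 5: read(P0, v2) -> 148. No state change.
P0: v0 -> pp0 = 33
P1: v0 -> pp4 = 136

Answer: 33 136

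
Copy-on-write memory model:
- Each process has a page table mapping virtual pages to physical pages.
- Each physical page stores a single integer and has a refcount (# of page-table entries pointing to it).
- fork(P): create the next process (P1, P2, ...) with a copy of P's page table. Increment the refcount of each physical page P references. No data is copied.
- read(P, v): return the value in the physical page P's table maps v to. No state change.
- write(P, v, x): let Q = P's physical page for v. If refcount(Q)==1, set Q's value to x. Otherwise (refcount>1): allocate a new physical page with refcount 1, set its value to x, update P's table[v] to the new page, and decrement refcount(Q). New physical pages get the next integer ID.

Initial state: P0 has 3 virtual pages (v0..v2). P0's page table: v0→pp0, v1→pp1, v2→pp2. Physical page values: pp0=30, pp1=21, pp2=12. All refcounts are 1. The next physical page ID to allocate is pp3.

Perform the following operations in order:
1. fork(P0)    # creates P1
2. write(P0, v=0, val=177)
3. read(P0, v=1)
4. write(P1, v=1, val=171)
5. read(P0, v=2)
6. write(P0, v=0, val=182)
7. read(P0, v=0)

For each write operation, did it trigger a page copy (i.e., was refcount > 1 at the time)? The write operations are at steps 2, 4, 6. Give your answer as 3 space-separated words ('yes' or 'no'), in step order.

Op 1: fork(P0) -> P1. 3 ppages; refcounts: pp0:2 pp1:2 pp2:2
Op 2: write(P0, v0, 177). refcount(pp0)=2>1 -> COPY to pp3. 4 ppages; refcounts: pp0:1 pp1:2 pp2:2 pp3:1
Op 3: read(P0, v1) -> 21. No state change.
Op 4: write(P1, v1, 171). refcount(pp1)=2>1 -> COPY to pp4. 5 ppages; refcounts: pp0:1 pp1:1 pp2:2 pp3:1 pp4:1
Op 5: read(P0, v2) -> 12. No state change.
Op 6: write(P0, v0, 182). refcount(pp3)=1 -> write in place. 5 ppages; refcounts: pp0:1 pp1:1 pp2:2 pp3:1 pp4:1
Op 7: read(P0, v0) -> 182. No state change.

yes yes no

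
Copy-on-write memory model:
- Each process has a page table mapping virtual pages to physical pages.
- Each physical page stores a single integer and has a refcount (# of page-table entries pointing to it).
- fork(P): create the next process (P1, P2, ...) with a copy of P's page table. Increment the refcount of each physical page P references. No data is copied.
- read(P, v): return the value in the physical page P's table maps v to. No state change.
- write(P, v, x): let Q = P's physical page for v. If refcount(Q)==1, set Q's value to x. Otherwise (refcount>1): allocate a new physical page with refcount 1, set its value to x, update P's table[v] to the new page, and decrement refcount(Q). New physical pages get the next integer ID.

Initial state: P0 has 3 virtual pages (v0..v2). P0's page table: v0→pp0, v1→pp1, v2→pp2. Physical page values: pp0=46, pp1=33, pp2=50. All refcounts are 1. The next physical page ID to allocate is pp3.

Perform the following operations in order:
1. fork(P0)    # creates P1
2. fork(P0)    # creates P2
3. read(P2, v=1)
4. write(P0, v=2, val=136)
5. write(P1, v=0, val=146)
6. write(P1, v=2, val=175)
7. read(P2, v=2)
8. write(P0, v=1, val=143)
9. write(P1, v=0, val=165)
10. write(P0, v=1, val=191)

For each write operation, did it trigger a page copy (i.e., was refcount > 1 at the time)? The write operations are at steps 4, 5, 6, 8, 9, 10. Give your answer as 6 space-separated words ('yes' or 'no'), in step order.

Op 1: fork(P0) -> P1. 3 ppages; refcounts: pp0:2 pp1:2 pp2:2
Op 2: fork(P0) -> P2. 3 ppages; refcounts: pp0:3 pp1:3 pp2:3
Op 3: read(P2, v1) -> 33. No state change.
Op 4: write(P0, v2, 136). refcount(pp2)=3>1 -> COPY to pp3. 4 ppages; refcounts: pp0:3 pp1:3 pp2:2 pp3:1
Op 5: write(P1, v0, 146). refcount(pp0)=3>1 -> COPY to pp4. 5 ppages; refcounts: pp0:2 pp1:3 pp2:2 pp3:1 pp4:1
Op 6: write(P1, v2, 175). refcount(pp2)=2>1 -> COPY to pp5. 6 ppages; refcounts: pp0:2 pp1:3 pp2:1 pp3:1 pp4:1 pp5:1
Op 7: read(P2, v2) -> 50. No state change.
Op 8: write(P0, v1, 143). refcount(pp1)=3>1 -> COPY to pp6. 7 ppages; refcounts: pp0:2 pp1:2 pp2:1 pp3:1 pp4:1 pp5:1 pp6:1
Op 9: write(P1, v0, 165). refcount(pp4)=1 -> write in place. 7 ppages; refcounts: pp0:2 pp1:2 pp2:1 pp3:1 pp4:1 pp5:1 pp6:1
Op 10: write(P0, v1, 191). refcount(pp6)=1 -> write in place. 7 ppages; refcounts: pp0:2 pp1:2 pp2:1 pp3:1 pp4:1 pp5:1 pp6:1

yes yes yes yes no no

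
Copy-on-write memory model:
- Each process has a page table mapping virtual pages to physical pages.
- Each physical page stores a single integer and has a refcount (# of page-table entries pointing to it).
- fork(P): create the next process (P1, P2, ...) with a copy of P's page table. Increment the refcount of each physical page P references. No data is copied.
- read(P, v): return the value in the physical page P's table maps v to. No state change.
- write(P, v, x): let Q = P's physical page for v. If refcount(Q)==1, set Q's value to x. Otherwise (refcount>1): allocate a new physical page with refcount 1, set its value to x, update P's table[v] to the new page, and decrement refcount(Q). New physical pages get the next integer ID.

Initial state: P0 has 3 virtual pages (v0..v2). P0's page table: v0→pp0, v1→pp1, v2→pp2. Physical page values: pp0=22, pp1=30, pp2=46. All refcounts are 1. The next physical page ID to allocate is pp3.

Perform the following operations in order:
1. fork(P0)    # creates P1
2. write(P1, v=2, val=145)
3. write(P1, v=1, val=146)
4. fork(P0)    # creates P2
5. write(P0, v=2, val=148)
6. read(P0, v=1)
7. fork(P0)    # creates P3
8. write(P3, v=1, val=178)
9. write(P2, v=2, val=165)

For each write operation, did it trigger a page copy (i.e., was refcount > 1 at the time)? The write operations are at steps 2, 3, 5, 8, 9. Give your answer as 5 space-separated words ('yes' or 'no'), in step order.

Op 1: fork(P0) -> P1. 3 ppages; refcounts: pp0:2 pp1:2 pp2:2
Op 2: write(P1, v2, 145). refcount(pp2)=2>1 -> COPY to pp3. 4 ppages; refcounts: pp0:2 pp1:2 pp2:1 pp3:1
Op 3: write(P1, v1, 146). refcount(pp1)=2>1 -> COPY to pp4. 5 ppages; refcounts: pp0:2 pp1:1 pp2:1 pp3:1 pp4:1
Op 4: fork(P0) -> P2. 5 ppages; refcounts: pp0:3 pp1:2 pp2:2 pp3:1 pp4:1
Op 5: write(P0, v2, 148). refcount(pp2)=2>1 -> COPY to pp5. 6 ppages; refcounts: pp0:3 pp1:2 pp2:1 pp3:1 pp4:1 pp5:1
Op 6: read(P0, v1) -> 30. No state change.
Op 7: fork(P0) -> P3. 6 ppages; refcounts: pp0:4 pp1:3 pp2:1 pp3:1 pp4:1 pp5:2
Op 8: write(P3, v1, 178). refcount(pp1)=3>1 -> COPY to pp6. 7 ppages; refcounts: pp0:4 pp1:2 pp2:1 pp3:1 pp4:1 pp5:2 pp6:1
Op 9: write(P2, v2, 165). refcount(pp2)=1 -> write in place. 7 ppages; refcounts: pp0:4 pp1:2 pp2:1 pp3:1 pp4:1 pp5:2 pp6:1

yes yes yes yes no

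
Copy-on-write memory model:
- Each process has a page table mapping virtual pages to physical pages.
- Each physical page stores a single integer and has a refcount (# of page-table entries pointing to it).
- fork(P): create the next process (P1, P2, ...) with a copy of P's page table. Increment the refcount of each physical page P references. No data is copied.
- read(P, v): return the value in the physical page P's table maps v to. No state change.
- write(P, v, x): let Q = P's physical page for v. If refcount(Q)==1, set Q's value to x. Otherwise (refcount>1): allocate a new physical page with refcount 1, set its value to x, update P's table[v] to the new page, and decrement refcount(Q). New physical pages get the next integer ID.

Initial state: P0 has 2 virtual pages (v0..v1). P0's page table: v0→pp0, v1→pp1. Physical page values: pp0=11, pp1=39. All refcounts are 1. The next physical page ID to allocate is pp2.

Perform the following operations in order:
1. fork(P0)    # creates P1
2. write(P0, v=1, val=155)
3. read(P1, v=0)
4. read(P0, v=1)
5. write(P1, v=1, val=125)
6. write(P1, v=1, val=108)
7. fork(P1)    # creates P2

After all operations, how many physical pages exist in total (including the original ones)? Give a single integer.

Op 1: fork(P0) -> P1. 2 ppages; refcounts: pp0:2 pp1:2
Op 2: write(P0, v1, 155). refcount(pp1)=2>1 -> COPY to pp2. 3 ppages; refcounts: pp0:2 pp1:1 pp2:1
Op 3: read(P1, v0) -> 11. No state change.
Op 4: read(P0, v1) -> 155. No state change.
Op 5: write(P1, v1, 125). refcount(pp1)=1 -> write in place. 3 ppages; refcounts: pp0:2 pp1:1 pp2:1
Op 6: write(P1, v1, 108). refcount(pp1)=1 -> write in place. 3 ppages; refcounts: pp0:2 pp1:1 pp2:1
Op 7: fork(P1) -> P2. 3 ppages; refcounts: pp0:3 pp1:2 pp2:1

Answer: 3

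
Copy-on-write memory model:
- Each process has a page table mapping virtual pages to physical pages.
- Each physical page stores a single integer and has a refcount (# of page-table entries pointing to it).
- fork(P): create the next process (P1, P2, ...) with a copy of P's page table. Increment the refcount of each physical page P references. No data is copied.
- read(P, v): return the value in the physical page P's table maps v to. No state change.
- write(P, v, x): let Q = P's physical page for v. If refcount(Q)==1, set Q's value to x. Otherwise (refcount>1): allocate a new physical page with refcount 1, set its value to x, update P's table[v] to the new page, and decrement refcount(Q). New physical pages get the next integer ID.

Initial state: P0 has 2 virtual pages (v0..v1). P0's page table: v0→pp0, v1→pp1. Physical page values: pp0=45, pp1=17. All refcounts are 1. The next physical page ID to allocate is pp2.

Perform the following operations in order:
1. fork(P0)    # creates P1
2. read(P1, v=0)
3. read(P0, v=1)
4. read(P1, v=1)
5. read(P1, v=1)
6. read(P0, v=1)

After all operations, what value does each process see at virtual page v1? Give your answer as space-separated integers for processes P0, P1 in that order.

Answer: 17 17

Derivation:
Op 1: fork(P0) -> P1. 2 ppages; refcounts: pp0:2 pp1:2
Op 2: read(P1, v0) -> 45. No state change.
Op 3: read(P0, v1) -> 17. No state change.
Op 4: read(P1, v1) -> 17. No state change.
Op 5: read(P1, v1) -> 17. No state change.
Op 6: read(P0, v1) -> 17. No state change.
P0: v1 -> pp1 = 17
P1: v1 -> pp1 = 17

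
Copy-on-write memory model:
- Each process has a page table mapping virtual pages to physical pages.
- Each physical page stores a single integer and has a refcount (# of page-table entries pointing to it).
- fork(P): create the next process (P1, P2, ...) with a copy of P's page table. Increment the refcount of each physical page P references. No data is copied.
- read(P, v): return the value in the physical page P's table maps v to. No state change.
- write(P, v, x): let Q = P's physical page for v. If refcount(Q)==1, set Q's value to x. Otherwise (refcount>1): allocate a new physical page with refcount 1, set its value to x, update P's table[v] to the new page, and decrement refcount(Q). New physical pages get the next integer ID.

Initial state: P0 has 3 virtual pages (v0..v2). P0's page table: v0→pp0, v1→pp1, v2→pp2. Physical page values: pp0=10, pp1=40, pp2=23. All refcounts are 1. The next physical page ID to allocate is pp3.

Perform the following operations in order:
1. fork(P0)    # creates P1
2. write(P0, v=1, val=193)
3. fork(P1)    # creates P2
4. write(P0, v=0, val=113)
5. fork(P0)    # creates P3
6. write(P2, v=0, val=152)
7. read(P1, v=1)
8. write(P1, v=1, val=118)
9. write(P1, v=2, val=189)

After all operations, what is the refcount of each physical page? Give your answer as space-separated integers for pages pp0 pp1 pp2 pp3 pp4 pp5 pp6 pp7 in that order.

Answer: 1 1 3 2 2 1 1 1

Derivation:
Op 1: fork(P0) -> P1. 3 ppages; refcounts: pp0:2 pp1:2 pp2:2
Op 2: write(P0, v1, 193). refcount(pp1)=2>1 -> COPY to pp3. 4 ppages; refcounts: pp0:2 pp1:1 pp2:2 pp3:1
Op 3: fork(P1) -> P2. 4 ppages; refcounts: pp0:3 pp1:2 pp2:3 pp3:1
Op 4: write(P0, v0, 113). refcount(pp0)=3>1 -> COPY to pp4. 5 ppages; refcounts: pp0:2 pp1:2 pp2:3 pp3:1 pp4:1
Op 5: fork(P0) -> P3. 5 ppages; refcounts: pp0:2 pp1:2 pp2:4 pp3:2 pp4:2
Op 6: write(P2, v0, 152). refcount(pp0)=2>1 -> COPY to pp5. 6 ppages; refcounts: pp0:1 pp1:2 pp2:4 pp3:2 pp4:2 pp5:1
Op 7: read(P1, v1) -> 40. No state change.
Op 8: write(P1, v1, 118). refcount(pp1)=2>1 -> COPY to pp6. 7 ppages; refcounts: pp0:1 pp1:1 pp2:4 pp3:2 pp4:2 pp5:1 pp6:1
Op 9: write(P1, v2, 189). refcount(pp2)=4>1 -> COPY to pp7. 8 ppages; refcounts: pp0:1 pp1:1 pp2:3 pp3:2 pp4:2 pp5:1 pp6:1 pp7:1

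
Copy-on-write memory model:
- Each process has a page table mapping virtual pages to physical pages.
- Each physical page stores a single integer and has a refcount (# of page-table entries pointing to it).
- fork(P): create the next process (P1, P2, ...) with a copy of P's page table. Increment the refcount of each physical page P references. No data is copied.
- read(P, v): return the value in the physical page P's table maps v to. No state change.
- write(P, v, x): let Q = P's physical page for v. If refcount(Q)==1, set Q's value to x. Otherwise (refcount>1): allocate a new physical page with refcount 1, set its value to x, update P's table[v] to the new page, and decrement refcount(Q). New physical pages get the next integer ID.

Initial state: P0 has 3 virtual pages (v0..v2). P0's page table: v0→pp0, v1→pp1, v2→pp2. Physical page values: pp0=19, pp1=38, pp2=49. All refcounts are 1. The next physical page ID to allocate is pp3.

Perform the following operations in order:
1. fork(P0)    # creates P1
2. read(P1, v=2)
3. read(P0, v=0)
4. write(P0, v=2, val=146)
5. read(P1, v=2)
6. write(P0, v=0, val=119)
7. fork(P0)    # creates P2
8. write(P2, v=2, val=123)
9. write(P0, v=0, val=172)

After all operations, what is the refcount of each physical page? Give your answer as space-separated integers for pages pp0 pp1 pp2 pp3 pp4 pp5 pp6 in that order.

Op 1: fork(P0) -> P1. 3 ppages; refcounts: pp0:2 pp1:2 pp2:2
Op 2: read(P1, v2) -> 49. No state change.
Op 3: read(P0, v0) -> 19. No state change.
Op 4: write(P0, v2, 146). refcount(pp2)=2>1 -> COPY to pp3. 4 ppages; refcounts: pp0:2 pp1:2 pp2:1 pp3:1
Op 5: read(P1, v2) -> 49. No state change.
Op 6: write(P0, v0, 119). refcount(pp0)=2>1 -> COPY to pp4. 5 ppages; refcounts: pp0:1 pp1:2 pp2:1 pp3:1 pp4:1
Op 7: fork(P0) -> P2. 5 ppages; refcounts: pp0:1 pp1:3 pp2:1 pp3:2 pp4:2
Op 8: write(P2, v2, 123). refcount(pp3)=2>1 -> COPY to pp5. 6 ppages; refcounts: pp0:1 pp1:3 pp2:1 pp3:1 pp4:2 pp5:1
Op 9: write(P0, v0, 172). refcount(pp4)=2>1 -> COPY to pp6. 7 ppages; refcounts: pp0:1 pp1:3 pp2:1 pp3:1 pp4:1 pp5:1 pp6:1

Answer: 1 3 1 1 1 1 1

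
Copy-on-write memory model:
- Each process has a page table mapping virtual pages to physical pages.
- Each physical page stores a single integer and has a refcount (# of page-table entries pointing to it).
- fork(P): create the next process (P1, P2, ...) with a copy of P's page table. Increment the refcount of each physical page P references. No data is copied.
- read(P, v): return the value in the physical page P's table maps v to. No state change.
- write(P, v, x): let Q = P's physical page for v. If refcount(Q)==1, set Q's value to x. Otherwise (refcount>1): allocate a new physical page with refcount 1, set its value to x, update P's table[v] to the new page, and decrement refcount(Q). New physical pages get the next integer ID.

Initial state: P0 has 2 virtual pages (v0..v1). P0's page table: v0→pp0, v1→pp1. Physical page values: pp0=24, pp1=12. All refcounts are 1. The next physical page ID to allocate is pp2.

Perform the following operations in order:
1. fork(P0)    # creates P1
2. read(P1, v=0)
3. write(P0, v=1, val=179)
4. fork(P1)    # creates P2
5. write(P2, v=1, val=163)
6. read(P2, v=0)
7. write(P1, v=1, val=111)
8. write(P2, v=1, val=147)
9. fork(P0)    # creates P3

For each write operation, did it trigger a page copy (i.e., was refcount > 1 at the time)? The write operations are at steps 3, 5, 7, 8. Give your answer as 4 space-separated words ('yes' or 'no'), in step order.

Op 1: fork(P0) -> P1. 2 ppages; refcounts: pp0:2 pp1:2
Op 2: read(P1, v0) -> 24. No state change.
Op 3: write(P0, v1, 179). refcount(pp1)=2>1 -> COPY to pp2. 3 ppages; refcounts: pp0:2 pp1:1 pp2:1
Op 4: fork(P1) -> P2. 3 ppages; refcounts: pp0:3 pp1:2 pp2:1
Op 5: write(P2, v1, 163). refcount(pp1)=2>1 -> COPY to pp3. 4 ppages; refcounts: pp0:3 pp1:1 pp2:1 pp3:1
Op 6: read(P2, v0) -> 24. No state change.
Op 7: write(P1, v1, 111). refcount(pp1)=1 -> write in place. 4 ppages; refcounts: pp0:3 pp1:1 pp2:1 pp3:1
Op 8: write(P2, v1, 147). refcount(pp3)=1 -> write in place. 4 ppages; refcounts: pp0:3 pp1:1 pp2:1 pp3:1
Op 9: fork(P0) -> P3. 4 ppages; refcounts: pp0:4 pp1:1 pp2:2 pp3:1

yes yes no no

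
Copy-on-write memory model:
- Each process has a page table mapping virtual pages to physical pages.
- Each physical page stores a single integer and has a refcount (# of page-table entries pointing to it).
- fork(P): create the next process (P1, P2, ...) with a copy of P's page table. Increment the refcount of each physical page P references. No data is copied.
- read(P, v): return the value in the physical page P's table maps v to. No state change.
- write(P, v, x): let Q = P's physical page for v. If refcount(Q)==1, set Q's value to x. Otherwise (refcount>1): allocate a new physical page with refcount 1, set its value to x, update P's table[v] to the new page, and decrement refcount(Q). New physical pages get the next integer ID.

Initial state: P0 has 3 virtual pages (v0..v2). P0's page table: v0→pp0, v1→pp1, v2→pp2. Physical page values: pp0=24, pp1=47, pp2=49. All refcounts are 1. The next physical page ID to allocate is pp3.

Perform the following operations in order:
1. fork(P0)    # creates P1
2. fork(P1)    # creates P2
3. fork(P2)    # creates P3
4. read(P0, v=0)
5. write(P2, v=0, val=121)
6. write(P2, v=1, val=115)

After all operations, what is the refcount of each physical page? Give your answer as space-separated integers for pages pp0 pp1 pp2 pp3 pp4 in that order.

Op 1: fork(P0) -> P1. 3 ppages; refcounts: pp0:2 pp1:2 pp2:2
Op 2: fork(P1) -> P2. 3 ppages; refcounts: pp0:3 pp1:3 pp2:3
Op 3: fork(P2) -> P3. 3 ppages; refcounts: pp0:4 pp1:4 pp2:4
Op 4: read(P0, v0) -> 24. No state change.
Op 5: write(P2, v0, 121). refcount(pp0)=4>1 -> COPY to pp3. 4 ppages; refcounts: pp0:3 pp1:4 pp2:4 pp3:1
Op 6: write(P2, v1, 115). refcount(pp1)=4>1 -> COPY to pp4. 5 ppages; refcounts: pp0:3 pp1:3 pp2:4 pp3:1 pp4:1

Answer: 3 3 4 1 1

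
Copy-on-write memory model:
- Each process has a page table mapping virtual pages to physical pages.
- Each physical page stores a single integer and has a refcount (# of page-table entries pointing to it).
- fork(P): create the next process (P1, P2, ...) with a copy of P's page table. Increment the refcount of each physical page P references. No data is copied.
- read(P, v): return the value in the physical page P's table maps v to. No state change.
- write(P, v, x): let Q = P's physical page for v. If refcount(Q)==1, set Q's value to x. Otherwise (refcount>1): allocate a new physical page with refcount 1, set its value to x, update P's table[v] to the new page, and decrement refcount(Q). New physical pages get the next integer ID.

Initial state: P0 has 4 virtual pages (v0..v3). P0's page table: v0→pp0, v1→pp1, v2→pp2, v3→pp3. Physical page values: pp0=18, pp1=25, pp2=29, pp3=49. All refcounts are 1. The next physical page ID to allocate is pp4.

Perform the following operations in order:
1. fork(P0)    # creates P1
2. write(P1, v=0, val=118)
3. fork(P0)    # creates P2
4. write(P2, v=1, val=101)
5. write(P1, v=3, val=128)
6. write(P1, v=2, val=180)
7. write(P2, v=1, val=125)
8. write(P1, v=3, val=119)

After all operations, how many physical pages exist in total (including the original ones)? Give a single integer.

Op 1: fork(P0) -> P1. 4 ppages; refcounts: pp0:2 pp1:2 pp2:2 pp3:2
Op 2: write(P1, v0, 118). refcount(pp0)=2>1 -> COPY to pp4. 5 ppages; refcounts: pp0:1 pp1:2 pp2:2 pp3:2 pp4:1
Op 3: fork(P0) -> P2. 5 ppages; refcounts: pp0:2 pp1:3 pp2:3 pp3:3 pp4:1
Op 4: write(P2, v1, 101). refcount(pp1)=3>1 -> COPY to pp5. 6 ppages; refcounts: pp0:2 pp1:2 pp2:3 pp3:3 pp4:1 pp5:1
Op 5: write(P1, v3, 128). refcount(pp3)=3>1 -> COPY to pp6. 7 ppages; refcounts: pp0:2 pp1:2 pp2:3 pp3:2 pp4:1 pp5:1 pp6:1
Op 6: write(P1, v2, 180). refcount(pp2)=3>1 -> COPY to pp7. 8 ppages; refcounts: pp0:2 pp1:2 pp2:2 pp3:2 pp4:1 pp5:1 pp6:1 pp7:1
Op 7: write(P2, v1, 125). refcount(pp5)=1 -> write in place. 8 ppages; refcounts: pp0:2 pp1:2 pp2:2 pp3:2 pp4:1 pp5:1 pp6:1 pp7:1
Op 8: write(P1, v3, 119). refcount(pp6)=1 -> write in place. 8 ppages; refcounts: pp0:2 pp1:2 pp2:2 pp3:2 pp4:1 pp5:1 pp6:1 pp7:1

Answer: 8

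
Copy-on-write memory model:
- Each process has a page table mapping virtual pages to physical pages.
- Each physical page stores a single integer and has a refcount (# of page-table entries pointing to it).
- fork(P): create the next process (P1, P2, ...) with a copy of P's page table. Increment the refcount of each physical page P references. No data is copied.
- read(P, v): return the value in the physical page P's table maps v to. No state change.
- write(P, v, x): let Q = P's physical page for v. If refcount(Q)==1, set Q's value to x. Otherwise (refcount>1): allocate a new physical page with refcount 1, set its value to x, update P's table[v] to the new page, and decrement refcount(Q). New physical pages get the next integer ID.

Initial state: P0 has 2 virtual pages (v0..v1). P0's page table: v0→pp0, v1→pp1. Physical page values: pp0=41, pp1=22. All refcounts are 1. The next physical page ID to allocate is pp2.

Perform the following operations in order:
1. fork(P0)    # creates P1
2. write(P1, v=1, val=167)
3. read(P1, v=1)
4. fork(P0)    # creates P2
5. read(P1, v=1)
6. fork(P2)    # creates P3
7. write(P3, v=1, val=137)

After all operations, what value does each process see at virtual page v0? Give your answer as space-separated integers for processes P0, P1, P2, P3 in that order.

Answer: 41 41 41 41

Derivation:
Op 1: fork(P0) -> P1. 2 ppages; refcounts: pp0:2 pp1:2
Op 2: write(P1, v1, 167). refcount(pp1)=2>1 -> COPY to pp2. 3 ppages; refcounts: pp0:2 pp1:1 pp2:1
Op 3: read(P1, v1) -> 167. No state change.
Op 4: fork(P0) -> P2. 3 ppages; refcounts: pp0:3 pp1:2 pp2:1
Op 5: read(P1, v1) -> 167. No state change.
Op 6: fork(P2) -> P3. 3 ppages; refcounts: pp0:4 pp1:3 pp2:1
Op 7: write(P3, v1, 137). refcount(pp1)=3>1 -> COPY to pp3. 4 ppages; refcounts: pp0:4 pp1:2 pp2:1 pp3:1
P0: v0 -> pp0 = 41
P1: v0 -> pp0 = 41
P2: v0 -> pp0 = 41
P3: v0 -> pp0 = 41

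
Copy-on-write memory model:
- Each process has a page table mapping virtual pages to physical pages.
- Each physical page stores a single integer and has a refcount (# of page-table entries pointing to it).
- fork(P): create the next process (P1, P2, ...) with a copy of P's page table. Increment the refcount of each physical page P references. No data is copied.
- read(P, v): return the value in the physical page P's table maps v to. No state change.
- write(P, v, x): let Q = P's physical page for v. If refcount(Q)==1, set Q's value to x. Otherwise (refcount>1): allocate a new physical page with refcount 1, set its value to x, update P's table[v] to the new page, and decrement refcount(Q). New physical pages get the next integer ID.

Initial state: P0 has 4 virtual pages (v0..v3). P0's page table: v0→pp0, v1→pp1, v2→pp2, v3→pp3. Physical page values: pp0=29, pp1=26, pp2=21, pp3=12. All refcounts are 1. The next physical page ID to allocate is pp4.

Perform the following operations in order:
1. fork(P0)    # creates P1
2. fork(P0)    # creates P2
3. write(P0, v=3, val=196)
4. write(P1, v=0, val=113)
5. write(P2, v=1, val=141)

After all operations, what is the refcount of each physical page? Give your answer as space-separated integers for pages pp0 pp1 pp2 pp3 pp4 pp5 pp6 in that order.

Op 1: fork(P0) -> P1. 4 ppages; refcounts: pp0:2 pp1:2 pp2:2 pp3:2
Op 2: fork(P0) -> P2. 4 ppages; refcounts: pp0:3 pp1:3 pp2:3 pp3:3
Op 3: write(P0, v3, 196). refcount(pp3)=3>1 -> COPY to pp4. 5 ppages; refcounts: pp0:3 pp1:3 pp2:3 pp3:2 pp4:1
Op 4: write(P1, v0, 113). refcount(pp0)=3>1 -> COPY to pp5. 6 ppages; refcounts: pp0:2 pp1:3 pp2:3 pp3:2 pp4:1 pp5:1
Op 5: write(P2, v1, 141). refcount(pp1)=3>1 -> COPY to pp6. 7 ppages; refcounts: pp0:2 pp1:2 pp2:3 pp3:2 pp4:1 pp5:1 pp6:1

Answer: 2 2 3 2 1 1 1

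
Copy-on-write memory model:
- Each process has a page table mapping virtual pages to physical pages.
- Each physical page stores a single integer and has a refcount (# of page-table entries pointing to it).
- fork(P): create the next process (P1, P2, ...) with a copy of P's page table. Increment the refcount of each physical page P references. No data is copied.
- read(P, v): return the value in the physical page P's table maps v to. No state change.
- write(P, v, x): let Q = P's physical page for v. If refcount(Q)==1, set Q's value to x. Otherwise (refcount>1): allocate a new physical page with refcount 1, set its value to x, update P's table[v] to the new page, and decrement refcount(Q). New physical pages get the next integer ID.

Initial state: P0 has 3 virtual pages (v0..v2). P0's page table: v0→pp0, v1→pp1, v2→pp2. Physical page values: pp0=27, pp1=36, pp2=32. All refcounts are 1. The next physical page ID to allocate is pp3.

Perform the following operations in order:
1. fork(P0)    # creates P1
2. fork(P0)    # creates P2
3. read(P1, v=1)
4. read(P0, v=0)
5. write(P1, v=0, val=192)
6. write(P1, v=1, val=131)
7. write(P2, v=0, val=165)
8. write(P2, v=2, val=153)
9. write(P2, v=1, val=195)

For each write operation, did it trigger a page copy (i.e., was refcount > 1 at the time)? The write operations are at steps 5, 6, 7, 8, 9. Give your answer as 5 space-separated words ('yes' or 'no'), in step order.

Op 1: fork(P0) -> P1. 3 ppages; refcounts: pp0:2 pp1:2 pp2:2
Op 2: fork(P0) -> P2. 3 ppages; refcounts: pp0:3 pp1:3 pp2:3
Op 3: read(P1, v1) -> 36. No state change.
Op 4: read(P0, v0) -> 27. No state change.
Op 5: write(P1, v0, 192). refcount(pp0)=3>1 -> COPY to pp3. 4 ppages; refcounts: pp0:2 pp1:3 pp2:3 pp3:1
Op 6: write(P1, v1, 131). refcount(pp1)=3>1 -> COPY to pp4. 5 ppages; refcounts: pp0:2 pp1:2 pp2:3 pp3:1 pp4:1
Op 7: write(P2, v0, 165). refcount(pp0)=2>1 -> COPY to pp5. 6 ppages; refcounts: pp0:1 pp1:2 pp2:3 pp3:1 pp4:1 pp5:1
Op 8: write(P2, v2, 153). refcount(pp2)=3>1 -> COPY to pp6. 7 ppages; refcounts: pp0:1 pp1:2 pp2:2 pp3:1 pp4:1 pp5:1 pp6:1
Op 9: write(P2, v1, 195). refcount(pp1)=2>1 -> COPY to pp7. 8 ppages; refcounts: pp0:1 pp1:1 pp2:2 pp3:1 pp4:1 pp5:1 pp6:1 pp7:1

yes yes yes yes yes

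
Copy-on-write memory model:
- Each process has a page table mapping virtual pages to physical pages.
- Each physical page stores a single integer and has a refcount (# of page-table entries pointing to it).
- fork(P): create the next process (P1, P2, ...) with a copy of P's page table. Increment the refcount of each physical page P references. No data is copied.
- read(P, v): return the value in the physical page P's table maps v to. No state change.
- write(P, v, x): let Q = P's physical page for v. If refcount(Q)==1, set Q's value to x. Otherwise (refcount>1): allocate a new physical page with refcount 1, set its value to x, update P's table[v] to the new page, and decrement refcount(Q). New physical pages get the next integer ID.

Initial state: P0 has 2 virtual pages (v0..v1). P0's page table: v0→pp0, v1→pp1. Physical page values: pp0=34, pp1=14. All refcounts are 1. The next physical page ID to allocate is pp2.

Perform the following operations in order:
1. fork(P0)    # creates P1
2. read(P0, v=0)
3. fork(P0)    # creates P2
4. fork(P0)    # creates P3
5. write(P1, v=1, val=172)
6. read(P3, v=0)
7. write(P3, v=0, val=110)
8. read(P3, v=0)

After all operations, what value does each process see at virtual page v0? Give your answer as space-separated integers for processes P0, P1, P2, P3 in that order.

Answer: 34 34 34 110

Derivation:
Op 1: fork(P0) -> P1. 2 ppages; refcounts: pp0:2 pp1:2
Op 2: read(P0, v0) -> 34. No state change.
Op 3: fork(P0) -> P2. 2 ppages; refcounts: pp0:3 pp1:3
Op 4: fork(P0) -> P3. 2 ppages; refcounts: pp0:4 pp1:4
Op 5: write(P1, v1, 172). refcount(pp1)=4>1 -> COPY to pp2. 3 ppages; refcounts: pp0:4 pp1:3 pp2:1
Op 6: read(P3, v0) -> 34. No state change.
Op 7: write(P3, v0, 110). refcount(pp0)=4>1 -> COPY to pp3. 4 ppages; refcounts: pp0:3 pp1:3 pp2:1 pp3:1
Op 8: read(P3, v0) -> 110. No state change.
P0: v0 -> pp0 = 34
P1: v0 -> pp0 = 34
P2: v0 -> pp0 = 34
P3: v0 -> pp3 = 110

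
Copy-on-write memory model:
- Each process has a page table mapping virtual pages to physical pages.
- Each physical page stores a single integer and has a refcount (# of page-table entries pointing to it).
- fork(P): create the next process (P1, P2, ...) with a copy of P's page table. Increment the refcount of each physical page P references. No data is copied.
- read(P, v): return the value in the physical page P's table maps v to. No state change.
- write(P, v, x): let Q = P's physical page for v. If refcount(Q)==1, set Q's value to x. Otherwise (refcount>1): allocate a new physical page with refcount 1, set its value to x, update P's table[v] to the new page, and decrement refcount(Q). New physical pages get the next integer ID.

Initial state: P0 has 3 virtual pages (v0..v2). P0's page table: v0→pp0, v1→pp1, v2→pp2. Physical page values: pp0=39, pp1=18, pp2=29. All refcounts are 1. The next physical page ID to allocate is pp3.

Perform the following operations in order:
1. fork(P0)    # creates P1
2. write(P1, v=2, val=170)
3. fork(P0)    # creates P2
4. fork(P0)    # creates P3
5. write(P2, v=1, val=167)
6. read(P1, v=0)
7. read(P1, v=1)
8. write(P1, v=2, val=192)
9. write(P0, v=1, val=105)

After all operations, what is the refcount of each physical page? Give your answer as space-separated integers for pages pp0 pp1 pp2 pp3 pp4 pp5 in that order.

Answer: 4 2 3 1 1 1

Derivation:
Op 1: fork(P0) -> P1. 3 ppages; refcounts: pp0:2 pp1:2 pp2:2
Op 2: write(P1, v2, 170). refcount(pp2)=2>1 -> COPY to pp3. 4 ppages; refcounts: pp0:2 pp1:2 pp2:1 pp3:1
Op 3: fork(P0) -> P2. 4 ppages; refcounts: pp0:3 pp1:3 pp2:2 pp3:1
Op 4: fork(P0) -> P3. 4 ppages; refcounts: pp0:4 pp1:4 pp2:3 pp3:1
Op 5: write(P2, v1, 167). refcount(pp1)=4>1 -> COPY to pp4. 5 ppages; refcounts: pp0:4 pp1:3 pp2:3 pp3:1 pp4:1
Op 6: read(P1, v0) -> 39. No state change.
Op 7: read(P1, v1) -> 18. No state change.
Op 8: write(P1, v2, 192). refcount(pp3)=1 -> write in place. 5 ppages; refcounts: pp0:4 pp1:3 pp2:3 pp3:1 pp4:1
Op 9: write(P0, v1, 105). refcount(pp1)=3>1 -> COPY to pp5. 6 ppages; refcounts: pp0:4 pp1:2 pp2:3 pp3:1 pp4:1 pp5:1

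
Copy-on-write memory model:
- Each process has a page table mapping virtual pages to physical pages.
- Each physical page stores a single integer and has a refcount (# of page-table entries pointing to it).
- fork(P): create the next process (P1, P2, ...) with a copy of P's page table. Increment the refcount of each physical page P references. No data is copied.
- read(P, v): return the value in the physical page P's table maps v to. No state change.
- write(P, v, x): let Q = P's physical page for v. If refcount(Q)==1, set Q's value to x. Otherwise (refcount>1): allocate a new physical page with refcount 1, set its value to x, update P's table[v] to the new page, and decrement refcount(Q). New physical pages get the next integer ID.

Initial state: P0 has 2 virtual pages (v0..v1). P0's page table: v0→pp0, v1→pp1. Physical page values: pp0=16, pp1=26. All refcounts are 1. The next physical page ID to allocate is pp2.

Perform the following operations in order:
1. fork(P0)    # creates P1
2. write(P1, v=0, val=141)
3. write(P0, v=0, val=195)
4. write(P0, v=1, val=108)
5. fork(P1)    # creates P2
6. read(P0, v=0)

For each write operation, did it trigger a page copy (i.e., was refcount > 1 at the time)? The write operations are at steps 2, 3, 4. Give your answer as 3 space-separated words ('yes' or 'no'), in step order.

Op 1: fork(P0) -> P1. 2 ppages; refcounts: pp0:2 pp1:2
Op 2: write(P1, v0, 141). refcount(pp0)=2>1 -> COPY to pp2. 3 ppages; refcounts: pp0:1 pp1:2 pp2:1
Op 3: write(P0, v0, 195). refcount(pp0)=1 -> write in place. 3 ppages; refcounts: pp0:1 pp1:2 pp2:1
Op 4: write(P0, v1, 108). refcount(pp1)=2>1 -> COPY to pp3. 4 ppages; refcounts: pp0:1 pp1:1 pp2:1 pp3:1
Op 5: fork(P1) -> P2. 4 ppages; refcounts: pp0:1 pp1:2 pp2:2 pp3:1
Op 6: read(P0, v0) -> 195. No state change.

yes no yes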